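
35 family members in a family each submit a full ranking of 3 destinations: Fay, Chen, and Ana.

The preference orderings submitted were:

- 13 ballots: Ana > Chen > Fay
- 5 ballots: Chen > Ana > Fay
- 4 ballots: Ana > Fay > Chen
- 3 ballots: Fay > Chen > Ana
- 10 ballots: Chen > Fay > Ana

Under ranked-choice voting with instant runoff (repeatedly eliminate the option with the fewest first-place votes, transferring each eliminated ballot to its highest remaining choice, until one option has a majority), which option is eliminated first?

Fay

Round 1: Ana 17, Chen 15, Fay 3. Fay has the fewest and is eliminated.
Round 2: Chen 18, Ana 17. Chen has a majority.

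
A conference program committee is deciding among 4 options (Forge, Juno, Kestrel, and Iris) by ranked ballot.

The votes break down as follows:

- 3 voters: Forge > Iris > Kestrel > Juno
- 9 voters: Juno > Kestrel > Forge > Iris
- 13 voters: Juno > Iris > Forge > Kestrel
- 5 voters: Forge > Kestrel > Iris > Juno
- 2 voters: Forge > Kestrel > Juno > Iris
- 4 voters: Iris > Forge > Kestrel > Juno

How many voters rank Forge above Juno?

Ballots ranking Forge above Juno: 3+5+2+4 = 14.
Ballots ranking Juno above Forge: 9+13 = 22.
So 14 of 36 voters prefer Forge to Juno.

14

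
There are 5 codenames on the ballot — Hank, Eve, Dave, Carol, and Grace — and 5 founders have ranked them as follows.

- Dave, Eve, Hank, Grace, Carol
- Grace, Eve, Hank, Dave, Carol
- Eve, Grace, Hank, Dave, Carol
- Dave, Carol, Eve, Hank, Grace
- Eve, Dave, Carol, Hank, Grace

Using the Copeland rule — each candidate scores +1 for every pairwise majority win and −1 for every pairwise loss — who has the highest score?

Pairwise results:
  Hank vs Eve: Eve wins 5–0.
  Hank vs Dave: Dave wins 3–2.
  Hank vs Carol: Hank wins 3–2.
  Hank vs Grace: Hank wins 3–2.
  Eve vs Dave: Eve wins 3–2.
  Eve vs Carol: Eve wins 4–1.
  Eve vs Grace: Eve wins 4–1.
  Dave vs Carol: Dave wins 5–0.
  Dave vs Grace: Dave wins 3–2.
  Carol vs Grace: Grace wins 3–2.
Copeland scores (wins − losses):
  Hank: 2 − 2 = 0
  Eve: 4 − 0 = 4
  Dave: 3 − 1 = 2
  Carol: 0 − 4 = -4
  Grace: 1 − 3 = -2
Eve has the best Copeland score.

Eve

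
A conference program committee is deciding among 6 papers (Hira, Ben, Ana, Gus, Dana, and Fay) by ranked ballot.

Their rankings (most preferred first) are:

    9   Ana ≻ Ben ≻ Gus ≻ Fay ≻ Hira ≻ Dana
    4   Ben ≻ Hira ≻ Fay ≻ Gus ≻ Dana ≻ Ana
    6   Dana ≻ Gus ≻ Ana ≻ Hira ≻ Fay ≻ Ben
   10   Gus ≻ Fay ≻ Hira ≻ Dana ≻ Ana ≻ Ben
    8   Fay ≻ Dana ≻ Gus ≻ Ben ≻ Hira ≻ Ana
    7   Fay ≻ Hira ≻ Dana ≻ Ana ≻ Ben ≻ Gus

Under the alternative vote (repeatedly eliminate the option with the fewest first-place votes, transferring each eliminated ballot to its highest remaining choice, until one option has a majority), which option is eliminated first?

Round 1: Fay 15, Gus 10, Ana 9, Dana 6, Ben 4, Hira 0. Hira has the fewest and is eliminated.
Round 2: Fay 15, Gus 10, Ana 9, Dana 6, Ben 4. Ben has the fewest and is eliminated.
Round 3: Fay 19, Gus 10, Ana 9, Dana 6. Dana has the fewest and is eliminated.
Round 4: Fay 19, Gus 16, Ana 9. Ana has the fewest and is eliminated.
Round 5: Gus 25, Fay 19. Gus has a majority.

Hira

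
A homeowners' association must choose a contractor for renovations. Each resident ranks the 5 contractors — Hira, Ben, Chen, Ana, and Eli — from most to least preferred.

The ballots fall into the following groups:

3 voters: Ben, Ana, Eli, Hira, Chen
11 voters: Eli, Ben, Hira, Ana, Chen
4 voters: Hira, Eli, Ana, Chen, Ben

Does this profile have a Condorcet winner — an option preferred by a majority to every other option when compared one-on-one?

Head-to-head results (18 voters total):
Hira vs Ben: Ben wins 14–4.
Hira vs Chen: Hira wins 18–0.
Hira vs Ana: Hira wins 15–3.
Hira vs Eli: Eli wins 14–4.
Ben vs Chen: Ben wins 14–4.
Ben vs Ana: Ben wins 14–4.
Ben vs Eli: Eli wins 15–3.
Chen vs Ana: Ana wins 18–0.
Chen vs Eli: Eli wins 18–0.
Ana vs Eli: Eli wins 15–3.
Eli beats each rival — Hira (14–4), Ben (15–3), Chen (18–0), Ana (15–3) — so Eli is the Condorcet winner.

Yes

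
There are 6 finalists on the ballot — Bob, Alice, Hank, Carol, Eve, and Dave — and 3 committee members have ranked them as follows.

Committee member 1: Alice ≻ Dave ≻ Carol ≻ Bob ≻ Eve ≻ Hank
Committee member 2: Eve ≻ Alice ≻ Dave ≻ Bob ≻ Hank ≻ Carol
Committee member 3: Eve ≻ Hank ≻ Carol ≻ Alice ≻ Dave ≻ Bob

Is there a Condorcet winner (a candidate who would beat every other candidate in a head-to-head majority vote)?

Head-to-head results (3 voters total):
Bob vs Alice: Alice wins 3–0.
Bob vs Hank: Bob wins 2–1.
Bob vs Carol: Carol wins 2–1.
Bob vs Eve: Eve wins 2–1.
Bob vs Dave: Dave wins 3–0.
Alice vs Hank: Alice wins 2–1.
Alice vs Carol: Alice wins 2–1.
Alice vs Eve: Eve wins 2–1.
Alice vs Dave: Alice wins 3–0.
Hank vs Carol: Hank wins 2–1.
Hank vs Eve: Eve wins 3–0.
Hank vs Dave: Dave wins 2–1.
Carol vs Eve: Eve wins 2–1.
Carol vs Dave: Dave wins 2–1.
Eve vs Dave: Eve wins 2–1.
Eve beats each rival — Bob (2–1), Alice (2–1), Hank (3–0), Carol (2–1), Dave (2–1) — so Eve is the Condorcet winner.

Yes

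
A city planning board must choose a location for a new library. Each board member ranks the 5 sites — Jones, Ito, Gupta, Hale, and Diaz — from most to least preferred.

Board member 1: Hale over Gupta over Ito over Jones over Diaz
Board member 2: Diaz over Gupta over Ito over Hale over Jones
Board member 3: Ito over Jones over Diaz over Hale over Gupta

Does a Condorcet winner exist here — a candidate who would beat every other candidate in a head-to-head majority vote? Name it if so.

No Condorcet winner

Head-to-head results (3 voters total):
Jones vs Ito: Ito wins 3–0.
Jones vs Gupta: Gupta wins 2–1.
Jones vs Hale: Hale wins 2–1.
Jones vs Diaz: Jones wins 2–1.
Ito vs Gupta: Gupta wins 2–1.
Ito vs Hale: Ito wins 2–1.
Ito vs Diaz: Ito wins 2–1.
Gupta vs Hale: Hale wins 2–1.
Gupta vs Diaz: Diaz wins 2–1.
Hale vs Diaz: Diaz wins 2–1.
No candidate beats all others: Jones beats Diaz beats Gupta beats Jones, a majority cycle.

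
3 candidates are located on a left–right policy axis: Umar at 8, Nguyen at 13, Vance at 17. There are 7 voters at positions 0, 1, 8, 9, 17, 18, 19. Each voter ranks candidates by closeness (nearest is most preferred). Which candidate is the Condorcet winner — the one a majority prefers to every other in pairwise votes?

With single-peaked preferences on a line, the Condorcet winner is the candidate closest to the median voter.
The median voter (position 9) is closest to Umar at 8.
Check: Umar vs Vance — voters closer to Umar: 4 of 7.

Umar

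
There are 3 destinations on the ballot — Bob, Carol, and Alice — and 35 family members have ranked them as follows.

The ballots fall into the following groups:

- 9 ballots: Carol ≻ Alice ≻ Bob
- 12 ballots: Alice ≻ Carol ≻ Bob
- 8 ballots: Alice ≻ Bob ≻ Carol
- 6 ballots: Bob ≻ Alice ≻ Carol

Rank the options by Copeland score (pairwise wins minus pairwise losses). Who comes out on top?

Pairwise results:
  Bob vs Carol: Carol wins 21–14.
  Bob vs Alice: Alice wins 29–6.
  Carol vs Alice: Alice wins 26–9.
Copeland scores (wins − losses):
  Bob: 0 − 2 = -2
  Carol: 1 − 1 = 0
  Alice: 2 − 0 = 2
Alice has the best Copeland score.

Alice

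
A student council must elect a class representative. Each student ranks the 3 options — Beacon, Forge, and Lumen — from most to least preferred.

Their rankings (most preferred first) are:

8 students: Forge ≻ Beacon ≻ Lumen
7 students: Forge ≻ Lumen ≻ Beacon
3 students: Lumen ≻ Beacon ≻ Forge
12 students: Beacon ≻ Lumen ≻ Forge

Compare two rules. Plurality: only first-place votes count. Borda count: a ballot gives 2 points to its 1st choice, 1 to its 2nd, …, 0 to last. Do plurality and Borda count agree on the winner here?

No

Plurality first-place counts: Beacon 12, Forge 15, Lumen 3 → Forge.
Borda totals: Beacon 35, Forge 30, Lumen 25 → Beacon.
The two rules disagree: plurality picks Forge, Borda picks Beacon.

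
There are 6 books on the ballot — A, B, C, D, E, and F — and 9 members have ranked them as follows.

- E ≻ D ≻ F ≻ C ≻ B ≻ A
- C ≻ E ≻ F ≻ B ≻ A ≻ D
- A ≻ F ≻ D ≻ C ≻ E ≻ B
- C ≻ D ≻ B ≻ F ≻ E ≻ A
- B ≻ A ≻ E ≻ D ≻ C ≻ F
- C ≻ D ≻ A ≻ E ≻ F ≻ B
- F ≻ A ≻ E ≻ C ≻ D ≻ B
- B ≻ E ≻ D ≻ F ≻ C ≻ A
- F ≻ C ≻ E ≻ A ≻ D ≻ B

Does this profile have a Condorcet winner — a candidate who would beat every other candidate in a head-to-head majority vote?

No

Head-to-head results (9 voters total):
A vs B: B wins 5–4.
A vs C: C wins 6–3.
A vs D: A wins 5–4.
A vs E: E wins 5–4.
A vs F: F wins 6–3.
B vs C: C wins 7–2.
B vs D: D wins 6–3.
B vs E: E wins 6–3.
B vs F: F wins 6–3.
C vs D: C wins 5–4.
C vs E: C wins 5–4.
C vs F: F wins 5–4.
D vs E: E wins 6–3.
D vs F: D wins 5–4.
E vs F: E wins 5–4.
No candidate beats all others: A beats D beats B beats A, a majority cycle.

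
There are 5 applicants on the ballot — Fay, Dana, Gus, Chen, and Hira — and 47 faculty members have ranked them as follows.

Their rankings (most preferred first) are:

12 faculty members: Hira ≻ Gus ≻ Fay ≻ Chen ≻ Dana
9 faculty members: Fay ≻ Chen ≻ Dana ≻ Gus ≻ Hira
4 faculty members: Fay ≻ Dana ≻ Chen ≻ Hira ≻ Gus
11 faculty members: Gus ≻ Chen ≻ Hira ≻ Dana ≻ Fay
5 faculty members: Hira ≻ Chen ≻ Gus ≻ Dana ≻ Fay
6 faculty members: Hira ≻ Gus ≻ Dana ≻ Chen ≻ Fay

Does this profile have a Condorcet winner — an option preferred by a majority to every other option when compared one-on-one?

No

Head-to-head results (47 voters total):
Fay vs Dana: Fay wins 25–22.
Fay vs Gus: Gus wins 34–13.
Fay vs Chen: Fay wins 25–22.
Fay vs Hira: Hira wins 34–13.
Dana vs Gus: Gus wins 34–13.
Dana vs Chen: Chen wins 37–10.
Dana vs Hira: Hira wins 34–13.
Gus vs Chen: Gus wins 29–18.
Gus vs Hira: Hira wins 27–20.
Chen vs Hira: Chen wins 24–23.
No candidate beats all others: Fay beats Chen beats Hira beats Fay, a majority cycle.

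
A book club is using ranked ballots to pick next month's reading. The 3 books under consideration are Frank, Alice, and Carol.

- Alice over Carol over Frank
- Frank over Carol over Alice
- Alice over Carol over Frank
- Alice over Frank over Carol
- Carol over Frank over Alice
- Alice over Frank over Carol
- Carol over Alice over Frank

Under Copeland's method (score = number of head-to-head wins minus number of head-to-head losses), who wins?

Pairwise results:
  Frank vs Alice: Alice wins 5–2.
  Frank vs Carol: Carol wins 4–3.
  Alice vs Carol: Alice wins 4–3.
Copeland scores (wins − losses):
  Frank: 0 − 2 = -2
  Alice: 2 − 0 = 2
  Carol: 1 − 1 = 0
Alice has the best Copeland score.

Alice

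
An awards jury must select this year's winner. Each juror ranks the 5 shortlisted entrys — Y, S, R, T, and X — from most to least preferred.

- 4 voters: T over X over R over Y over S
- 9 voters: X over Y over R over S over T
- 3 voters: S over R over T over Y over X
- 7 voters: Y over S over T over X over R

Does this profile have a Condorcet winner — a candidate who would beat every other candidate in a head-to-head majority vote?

No

Head-to-head results (23 voters total):
Y vs S: Y wins 20–3.
Y vs R: Y wins 16–7.
Y vs T: Y wins 16–7.
Y vs X: X wins 13–10.
S vs R: R wins 13–10.
S vs T: S wins 19–4.
S vs X: X wins 13–10.
R vs T: R wins 12–11.
R vs X: X wins 20–3.
T vs X: T wins 14–9.
No candidate beats all others: Y beats T beats X beats Y, a majority cycle.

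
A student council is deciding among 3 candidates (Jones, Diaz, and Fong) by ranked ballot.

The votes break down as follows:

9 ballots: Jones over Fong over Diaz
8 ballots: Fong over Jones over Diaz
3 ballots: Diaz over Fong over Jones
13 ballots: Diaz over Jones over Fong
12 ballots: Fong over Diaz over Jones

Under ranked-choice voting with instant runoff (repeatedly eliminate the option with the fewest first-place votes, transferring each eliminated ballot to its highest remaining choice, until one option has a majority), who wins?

Round 1: Fong 20, Diaz 16, Jones 9. Jones has the fewest and is eliminated.
Round 2: Fong 29, Diaz 16. Fong has a majority.

Fong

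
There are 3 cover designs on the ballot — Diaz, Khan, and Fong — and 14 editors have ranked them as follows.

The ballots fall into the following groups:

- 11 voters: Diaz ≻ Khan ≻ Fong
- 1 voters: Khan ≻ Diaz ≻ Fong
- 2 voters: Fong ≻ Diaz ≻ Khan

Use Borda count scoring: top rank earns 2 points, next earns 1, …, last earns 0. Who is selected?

Diaz

Borda scores:
  Diaz: 11·2 + 1 + 2·1 = 25
  Khan: 11·1 + 2 + 2·0 = 13
  Fong: 11·0 + 0 + 2·2 = 4
Diaz has the highest total.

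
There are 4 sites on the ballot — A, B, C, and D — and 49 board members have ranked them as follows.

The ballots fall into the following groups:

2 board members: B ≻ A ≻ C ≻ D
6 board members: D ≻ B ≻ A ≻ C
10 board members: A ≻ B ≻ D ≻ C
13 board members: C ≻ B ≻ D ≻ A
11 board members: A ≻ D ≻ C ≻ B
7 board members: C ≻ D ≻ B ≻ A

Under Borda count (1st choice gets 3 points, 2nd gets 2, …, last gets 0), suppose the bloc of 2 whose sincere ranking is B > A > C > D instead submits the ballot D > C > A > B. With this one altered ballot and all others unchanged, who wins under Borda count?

D

Borda totals with the altered ballot: A 71, B 65, C 75, D 83.
The winner is unchanged: still D.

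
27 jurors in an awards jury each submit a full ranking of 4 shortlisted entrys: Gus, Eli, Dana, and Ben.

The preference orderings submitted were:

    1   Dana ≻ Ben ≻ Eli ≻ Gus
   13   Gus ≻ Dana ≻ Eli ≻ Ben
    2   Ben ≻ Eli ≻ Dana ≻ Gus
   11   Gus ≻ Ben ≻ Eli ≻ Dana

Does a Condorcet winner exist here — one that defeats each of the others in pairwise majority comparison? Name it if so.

Head-to-head results (27 voters total):
Gus vs Eli: Gus wins 24–3.
Gus vs Dana: Gus wins 24–3.
Gus vs Ben: Gus wins 24–3.
Eli vs Dana: Dana wins 14–13.
Eli vs Ben: Ben wins 14–13.
Dana vs Ben: Dana wins 14–13.
Gus beats each rival — Eli (24–3), Dana (24–3), Ben (24–3) — so Gus is the Condorcet winner.

Gus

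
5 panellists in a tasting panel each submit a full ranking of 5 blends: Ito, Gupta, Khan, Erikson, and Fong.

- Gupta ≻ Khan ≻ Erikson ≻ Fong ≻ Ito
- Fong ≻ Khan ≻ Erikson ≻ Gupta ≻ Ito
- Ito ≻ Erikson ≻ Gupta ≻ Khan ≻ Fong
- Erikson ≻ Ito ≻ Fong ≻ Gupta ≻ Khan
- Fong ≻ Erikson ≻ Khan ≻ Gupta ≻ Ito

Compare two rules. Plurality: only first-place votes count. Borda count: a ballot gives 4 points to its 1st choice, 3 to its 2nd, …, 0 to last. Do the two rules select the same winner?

No

Plurality first-place counts: Ito 1, Gupta 1, Khan 0, Erikson 1, Fong 2 → Fong.
Borda totals: Ito 7, Gupta 9, Khan 9, Erikson 14, Fong 11 → Erikson.
The two rules disagree: plurality picks Fong, Borda picks Erikson.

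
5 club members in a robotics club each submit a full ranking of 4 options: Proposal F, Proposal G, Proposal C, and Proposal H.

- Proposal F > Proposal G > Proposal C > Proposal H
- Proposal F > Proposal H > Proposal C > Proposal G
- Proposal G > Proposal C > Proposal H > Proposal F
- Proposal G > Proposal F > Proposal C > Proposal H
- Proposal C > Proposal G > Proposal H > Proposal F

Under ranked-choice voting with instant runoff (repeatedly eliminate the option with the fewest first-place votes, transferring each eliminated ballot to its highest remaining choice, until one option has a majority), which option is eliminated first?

Round 1: Proposal F 2, Proposal G 2, Proposal C 1, Proposal H 0. Proposal H has the fewest and is eliminated.
Round 2: Proposal F 2, Proposal G 2, Proposal C 1. Proposal C has the fewest and is eliminated.
Round 3: Proposal G 3, Proposal F 2. Proposal G has a majority.

Proposal H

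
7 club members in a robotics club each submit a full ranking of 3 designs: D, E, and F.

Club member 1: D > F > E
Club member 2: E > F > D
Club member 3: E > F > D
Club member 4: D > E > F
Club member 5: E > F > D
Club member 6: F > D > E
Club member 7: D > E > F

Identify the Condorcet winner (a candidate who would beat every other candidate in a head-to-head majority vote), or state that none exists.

Head-to-head results (7 voters total):
D vs E: D wins 4–3.
D vs F: F wins 4–3.
E vs F: E wins 5–2.
No candidate beats all others: D beats E beats F beats D, a majority cycle.

None — there is no Condorcet winner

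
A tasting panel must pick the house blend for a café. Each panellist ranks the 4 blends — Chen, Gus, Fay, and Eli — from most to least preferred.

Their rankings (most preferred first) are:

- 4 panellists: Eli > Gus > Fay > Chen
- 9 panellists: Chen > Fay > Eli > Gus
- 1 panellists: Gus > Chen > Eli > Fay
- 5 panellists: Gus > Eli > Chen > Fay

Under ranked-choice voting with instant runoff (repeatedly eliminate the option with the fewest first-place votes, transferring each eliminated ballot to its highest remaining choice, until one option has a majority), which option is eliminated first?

Fay

Round 1: Chen 9, Gus 6, Eli 4, Fay 0. Fay has the fewest and is eliminated.
Round 2: Chen 9, Gus 6, Eli 4. Eli has the fewest and is eliminated.
Round 3: Gus 10, Chen 9. Gus has a majority.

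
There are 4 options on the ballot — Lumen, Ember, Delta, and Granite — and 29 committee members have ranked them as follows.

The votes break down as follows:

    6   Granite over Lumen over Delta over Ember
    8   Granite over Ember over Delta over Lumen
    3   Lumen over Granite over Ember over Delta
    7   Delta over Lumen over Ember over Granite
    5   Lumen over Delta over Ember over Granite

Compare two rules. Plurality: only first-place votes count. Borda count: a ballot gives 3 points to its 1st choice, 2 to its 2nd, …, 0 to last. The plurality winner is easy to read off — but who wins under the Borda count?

Plurality first-place counts: Lumen 8, Ember 0, Delta 7, Granite 14 → Granite.
Borda totals: Lumen 50, Ember 31, Delta 45, Granite 48 → Lumen.

Lumen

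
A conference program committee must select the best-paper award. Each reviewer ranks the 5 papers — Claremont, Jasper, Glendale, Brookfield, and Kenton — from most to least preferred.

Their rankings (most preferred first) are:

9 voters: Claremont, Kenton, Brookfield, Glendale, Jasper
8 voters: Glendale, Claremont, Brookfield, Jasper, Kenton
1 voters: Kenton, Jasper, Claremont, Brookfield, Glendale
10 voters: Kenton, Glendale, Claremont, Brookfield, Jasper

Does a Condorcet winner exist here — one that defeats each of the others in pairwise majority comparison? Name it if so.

No Condorcet winner

Head-to-head results (28 voters total):
Claremont vs Jasper: Claremont wins 27–1.
Claremont vs Glendale: Glendale wins 18–10.
Claremont vs Brookfield: Claremont wins 28–0.
Claremont vs Kenton: Claremont wins 17–11.
Jasper vs Glendale: Glendale wins 27–1.
Jasper vs Brookfield: Brookfield wins 27–1.
Jasper vs Kenton: Kenton wins 20–8.
Glendale vs Brookfield: Glendale wins 18–10.
Glendale vs Kenton: Kenton wins 20–8.
Brookfield vs Kenton: Kenton wins 20–8.
No candidate beats all others: Claremont beats Kenton beats Glendale beats Claremont, a majority cycle.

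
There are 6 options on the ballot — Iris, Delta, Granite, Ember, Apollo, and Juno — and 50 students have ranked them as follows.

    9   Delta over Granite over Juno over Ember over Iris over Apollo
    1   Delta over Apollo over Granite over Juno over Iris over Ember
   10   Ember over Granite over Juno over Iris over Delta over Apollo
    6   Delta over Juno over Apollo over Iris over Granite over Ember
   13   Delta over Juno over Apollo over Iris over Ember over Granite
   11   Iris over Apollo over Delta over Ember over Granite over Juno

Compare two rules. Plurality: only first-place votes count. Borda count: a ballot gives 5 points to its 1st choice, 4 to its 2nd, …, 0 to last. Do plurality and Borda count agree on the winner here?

Plurality first-place counts: Iris 11, Delta 29, Granite 0, Ember 10, Apollo 0, Juno 0 → Delta.
Borda totals: Iris 123, Delta 188, Granite 96, Ember 103, Apollo 105, Juno 135 → Delta.
The two rules agree on Delta.

Yes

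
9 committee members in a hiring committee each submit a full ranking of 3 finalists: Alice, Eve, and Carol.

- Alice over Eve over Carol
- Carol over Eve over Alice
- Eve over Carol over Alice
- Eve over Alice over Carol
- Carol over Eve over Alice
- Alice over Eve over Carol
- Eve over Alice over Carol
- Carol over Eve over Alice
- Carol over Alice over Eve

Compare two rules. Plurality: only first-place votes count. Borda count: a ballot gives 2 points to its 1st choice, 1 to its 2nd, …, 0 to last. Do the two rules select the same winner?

Plurality first-place counts: Alice 2, Eve 3, Carol 4 → Carol.
Borda totals: Alice 7, Eve 11, Carol 9 → Eve.
The two rules disagree: plurality picks Carol, Borda picks Eve.

No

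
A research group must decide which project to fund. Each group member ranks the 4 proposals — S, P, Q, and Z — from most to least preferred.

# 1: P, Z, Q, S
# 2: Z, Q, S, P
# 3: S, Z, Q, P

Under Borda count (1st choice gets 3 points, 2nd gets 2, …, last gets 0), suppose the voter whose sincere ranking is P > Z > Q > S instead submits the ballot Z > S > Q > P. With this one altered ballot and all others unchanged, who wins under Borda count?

Z

Borda totals with the altered ballot: S 6, P 0, Q 4, Z 8.
The winner is unchanged: still Z.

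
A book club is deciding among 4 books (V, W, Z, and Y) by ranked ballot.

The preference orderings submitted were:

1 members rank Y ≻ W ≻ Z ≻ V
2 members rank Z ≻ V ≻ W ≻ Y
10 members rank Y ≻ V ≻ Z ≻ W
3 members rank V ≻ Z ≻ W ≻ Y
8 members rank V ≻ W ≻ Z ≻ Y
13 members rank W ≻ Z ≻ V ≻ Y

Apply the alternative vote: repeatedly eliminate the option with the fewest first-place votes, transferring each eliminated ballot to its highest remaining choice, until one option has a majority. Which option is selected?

V

Round 1: W 13, V 11, Y 11, Z 2. Z has the fewest and is eliminated.
Round 2: V 13, W 13, Y 11. Y has the fewest and is eliminated.
Round 3: V 23, W 14. V has a majority.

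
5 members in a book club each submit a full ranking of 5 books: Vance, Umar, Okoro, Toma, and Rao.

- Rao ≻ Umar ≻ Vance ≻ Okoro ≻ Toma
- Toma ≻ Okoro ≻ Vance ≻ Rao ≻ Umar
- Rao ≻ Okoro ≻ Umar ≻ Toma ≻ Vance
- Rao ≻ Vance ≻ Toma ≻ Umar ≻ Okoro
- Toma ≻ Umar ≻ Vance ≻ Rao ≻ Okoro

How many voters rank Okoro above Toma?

Ballots ranking Okoro above Toma: 2.
Ballots ranking Toma above Okoro: 3.
So 2 of 5 voters prefer Okoro to Toma.

2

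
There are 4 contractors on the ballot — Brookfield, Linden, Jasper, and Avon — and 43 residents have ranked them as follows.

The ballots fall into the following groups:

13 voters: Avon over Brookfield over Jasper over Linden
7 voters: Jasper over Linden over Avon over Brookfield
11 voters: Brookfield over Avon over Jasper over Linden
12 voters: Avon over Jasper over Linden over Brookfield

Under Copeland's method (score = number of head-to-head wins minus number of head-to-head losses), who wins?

Avon

Pairwise results:
  Brookfield vs Linden: Brookfield wins 24–19.
  Brookfield vs Jasper: Brookfield wins 24–19.
  Brookfield vs Avon: Avon wins 32–11.
  Linden vs Jasper: Jasper wins 43–0.
  Linden vs Avon: Avon wins 36–7.
  Jasper vs Avon: Avon wins 36–7.
Copeland scores (wins − losses):
  Brookfield: 2 − 1 = 1
  Linden: 0 − 3 = -3
  Jasper: 1 − 2 = -1
  Avon: 3 − 0 = 3
Avon has the best Copeland score.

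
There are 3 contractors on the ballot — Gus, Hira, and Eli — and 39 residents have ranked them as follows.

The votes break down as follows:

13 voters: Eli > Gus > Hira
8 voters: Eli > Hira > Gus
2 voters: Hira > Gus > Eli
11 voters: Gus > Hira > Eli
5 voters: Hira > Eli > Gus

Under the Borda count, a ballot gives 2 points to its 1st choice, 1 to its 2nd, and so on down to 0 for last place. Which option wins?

Borda scores:
  Gus: 13·1 + 8·0 + 2·1 + 11·2 + 5·0 = 37
  Hira: 13·0 + 8·1 + 2·2 + 11·1 + 5·2 = 33
  Eli: 13·2 + 8·2 + 2·0 + 11·0 + 5·1 = 47
Eli has the highest total.

Eli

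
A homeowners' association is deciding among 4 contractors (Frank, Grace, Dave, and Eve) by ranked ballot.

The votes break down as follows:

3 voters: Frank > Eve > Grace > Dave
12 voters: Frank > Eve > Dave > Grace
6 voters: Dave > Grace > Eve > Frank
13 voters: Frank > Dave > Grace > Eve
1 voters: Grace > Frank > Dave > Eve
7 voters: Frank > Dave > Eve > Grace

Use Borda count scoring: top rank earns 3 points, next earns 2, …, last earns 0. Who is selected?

Frank

Borda scores:
  Frank: 3·3 + 12·3 + 6·0 + 13·3 + 2 + 7·3 = 107
  Grace: 3·1 + 12·0 + 6·2 + 13·1 + 3 + 7·0 = 31
  Dave: 3·0 + 12·1 + 6·3 + 13·2 + 1 + 7·2 = 71
  Eve: 3·2 + 12·2 + 6·1 + 13·0 + 0 + 7·1 = 43
Frank has the highest total.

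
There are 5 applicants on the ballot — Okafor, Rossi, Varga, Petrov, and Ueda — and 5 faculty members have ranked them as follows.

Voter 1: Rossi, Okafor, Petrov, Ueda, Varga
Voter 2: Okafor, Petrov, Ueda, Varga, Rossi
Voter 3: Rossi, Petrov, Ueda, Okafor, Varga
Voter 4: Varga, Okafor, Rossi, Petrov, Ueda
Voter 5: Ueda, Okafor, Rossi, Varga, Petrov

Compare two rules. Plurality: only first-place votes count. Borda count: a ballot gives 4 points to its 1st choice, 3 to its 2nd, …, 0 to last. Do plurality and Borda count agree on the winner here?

Plurality first-place counts: Okafor 1, Rossi 2, Varga 1, Petrov 0, Ueda 1 → Rossi.
Borda totals: Okafor 14, Rossi 12, Varga 6, Petrov 9, Ueda 9 → Okafor.
The two rules disagree: plurality picks Rossi, Borda picks Okafor.

No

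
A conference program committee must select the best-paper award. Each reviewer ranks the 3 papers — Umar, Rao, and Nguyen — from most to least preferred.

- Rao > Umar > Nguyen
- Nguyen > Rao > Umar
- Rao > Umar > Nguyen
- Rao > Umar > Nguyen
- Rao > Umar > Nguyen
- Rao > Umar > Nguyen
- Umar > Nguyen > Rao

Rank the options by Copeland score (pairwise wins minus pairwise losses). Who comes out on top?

Rao

Pairwise results:
  Umar vs Rao: Rao wins 6–1.
  Umar vs Nguyen: Umar wins 6–1.
  Rao vs Nguyen: Rao wins 5–2.
Copeland scores (wins − losses):
  Umar: 1 − 1 = 0
  Rao: 2 − 0 = 2
  Nguyen: 0 − 2 = -2
Rao has the best Copeland score.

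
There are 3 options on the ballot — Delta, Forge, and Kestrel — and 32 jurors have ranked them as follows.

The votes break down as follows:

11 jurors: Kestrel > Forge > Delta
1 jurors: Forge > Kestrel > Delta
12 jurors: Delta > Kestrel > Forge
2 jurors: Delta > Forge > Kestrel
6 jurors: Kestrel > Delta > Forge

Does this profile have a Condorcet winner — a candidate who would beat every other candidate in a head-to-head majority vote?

Yes

Head-to-head results (32 voters total):
Delta vs Forge: Delta wins 20–12.
Delta vs Kestrel: Kestrel wins 18–14.
Forge vs Kestrel: Kestrel wins 29–3.
Kestrel beats each rival — Delta (18–14), Forge (29–3) — so Kestrel is the Condorcet winner.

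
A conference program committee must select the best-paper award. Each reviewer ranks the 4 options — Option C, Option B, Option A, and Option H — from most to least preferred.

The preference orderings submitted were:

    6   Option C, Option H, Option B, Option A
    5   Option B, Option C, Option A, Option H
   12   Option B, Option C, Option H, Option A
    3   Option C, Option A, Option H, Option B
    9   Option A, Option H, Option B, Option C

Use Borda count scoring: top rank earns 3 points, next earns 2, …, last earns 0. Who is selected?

Borda scores:
  Option C: 6·3 + 5·2 + 12·2 + 3·3 + 9·0 = 61
  Option B: 6·1 + 5·3 + 12·3 + 3·0 + 9·1 = 66
  Option A: 6·0 + 5·1 + 12·0 + 3·2 + 9·3 = 38
  Option H: 6·2 + 5·0 + 12·1 + 3·1 + 9·2 = 45
Option B has the highest total.

Option B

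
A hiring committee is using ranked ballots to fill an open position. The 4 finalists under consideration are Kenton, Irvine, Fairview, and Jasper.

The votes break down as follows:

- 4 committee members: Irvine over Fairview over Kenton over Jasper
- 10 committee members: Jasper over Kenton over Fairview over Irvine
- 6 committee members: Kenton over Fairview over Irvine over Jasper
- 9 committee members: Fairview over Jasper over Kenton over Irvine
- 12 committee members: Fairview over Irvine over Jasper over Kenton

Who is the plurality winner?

First-place vote totals:
  Kenton: 6
  Irvine: 4
  Fairview: 21
  Jasper: 10
Fairview has the most first-place votes.

Fairview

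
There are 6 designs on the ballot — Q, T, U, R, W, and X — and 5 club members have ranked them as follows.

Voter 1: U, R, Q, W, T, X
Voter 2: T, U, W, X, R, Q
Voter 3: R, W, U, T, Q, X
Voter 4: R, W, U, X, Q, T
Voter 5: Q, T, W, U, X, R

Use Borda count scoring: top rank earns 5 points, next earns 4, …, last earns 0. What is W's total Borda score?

16

Borda scores:
  Q: 3 + 0 + 1 + 1 + 5 = 10
  T: 1 + 5 + 2 + 0 + 4 = 12
  U: 5 + 4 + 3 + 3 + 2 = 17
  R: 4 + 1 + 5 + 5 + 0 = 15
  W: 2 + 3 + 4 + 4 + 3 = 16
  X: 0 + 2 + 0 + 2 + 1 = 5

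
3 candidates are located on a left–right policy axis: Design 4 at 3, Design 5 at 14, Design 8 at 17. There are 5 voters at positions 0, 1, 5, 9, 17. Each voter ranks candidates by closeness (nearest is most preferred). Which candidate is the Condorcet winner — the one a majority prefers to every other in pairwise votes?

With single-peaked preferences on a line, the Condorcet winner is the candidate closest to the median voter.
The median voter (position 5) is closest to Design 4 at 3.
Check: Design 4 vs Design 8 — voters closer to Design 4: 4 of 5.

Design 4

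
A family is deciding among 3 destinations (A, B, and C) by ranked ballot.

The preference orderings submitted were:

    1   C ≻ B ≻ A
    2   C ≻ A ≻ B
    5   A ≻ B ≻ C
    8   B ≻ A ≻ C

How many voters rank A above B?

7

Ballots ranking A above B: 2+5 = 7.
Ballots ranking B above A: 1+8 = 9.
So 7 of 16 voters prefer A to B.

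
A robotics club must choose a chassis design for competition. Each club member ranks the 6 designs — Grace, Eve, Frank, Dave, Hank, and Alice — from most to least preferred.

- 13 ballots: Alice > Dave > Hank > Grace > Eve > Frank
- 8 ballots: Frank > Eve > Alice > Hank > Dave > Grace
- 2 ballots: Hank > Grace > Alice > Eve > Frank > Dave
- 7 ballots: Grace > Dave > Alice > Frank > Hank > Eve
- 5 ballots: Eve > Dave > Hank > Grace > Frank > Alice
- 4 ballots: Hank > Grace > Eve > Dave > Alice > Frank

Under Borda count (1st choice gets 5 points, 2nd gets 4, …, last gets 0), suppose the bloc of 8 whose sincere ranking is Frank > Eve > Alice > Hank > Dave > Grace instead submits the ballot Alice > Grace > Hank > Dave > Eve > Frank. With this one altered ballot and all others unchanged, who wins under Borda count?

Borda totals with the altered ballot: Grace 127, Eve 62, Frank 21, Dave 124, Hank 115, Alice 136.
The winner is unchanged: still Alice.

Alice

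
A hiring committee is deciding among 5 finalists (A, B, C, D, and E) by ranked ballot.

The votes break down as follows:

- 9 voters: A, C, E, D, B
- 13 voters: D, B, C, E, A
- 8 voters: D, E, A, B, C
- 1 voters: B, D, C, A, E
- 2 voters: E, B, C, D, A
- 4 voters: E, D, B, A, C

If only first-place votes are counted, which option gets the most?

First-place vote totals:
  A: 9
  B: 1
  C: 0
  D: 21
  E: 6
D has the most first-place votes.

D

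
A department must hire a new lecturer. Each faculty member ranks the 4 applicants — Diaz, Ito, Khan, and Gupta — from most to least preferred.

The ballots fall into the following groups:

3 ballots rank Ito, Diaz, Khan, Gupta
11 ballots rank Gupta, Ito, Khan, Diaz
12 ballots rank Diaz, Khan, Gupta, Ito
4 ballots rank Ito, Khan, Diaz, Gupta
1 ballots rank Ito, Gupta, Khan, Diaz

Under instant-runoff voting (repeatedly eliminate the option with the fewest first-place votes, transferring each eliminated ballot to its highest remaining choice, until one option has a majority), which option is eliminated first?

Khan

Round 1: Diaz 12, Gupta 11, Ito 8, Khan 0. Khan has the fewest and is eliminated.
Round 2: Diaz 12, Gupta 11, Ito 8. Ito has the fewest and is eliminated.
Round 3: Diaz 19, Gupta 12. Diaz has a majority.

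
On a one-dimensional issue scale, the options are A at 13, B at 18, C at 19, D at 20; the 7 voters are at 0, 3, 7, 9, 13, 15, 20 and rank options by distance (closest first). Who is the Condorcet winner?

With single-peaked preferences on a line, the Condorcet winner is the candidate closest to the median voter.
The median voter (position 9) is closest to A at 13.
Check: A vs C — voters closer to A: 6 of 7.

A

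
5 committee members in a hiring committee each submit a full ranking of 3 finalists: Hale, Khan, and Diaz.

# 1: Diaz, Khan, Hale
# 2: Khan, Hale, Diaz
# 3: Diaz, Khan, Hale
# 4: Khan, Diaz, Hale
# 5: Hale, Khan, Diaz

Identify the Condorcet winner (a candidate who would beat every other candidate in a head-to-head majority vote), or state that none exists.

Khan

Head-to-head results (5 voters total):
Hale vs Khan: Khan wins 4–1.
Hale vs Diaz: Diaz wins 3–2.
Khan vs Diaz: Khan wins 3–2.
Khan beats each rival — Hale (4–1), Diaz (3–2) — so Khan is the Condorcet winner.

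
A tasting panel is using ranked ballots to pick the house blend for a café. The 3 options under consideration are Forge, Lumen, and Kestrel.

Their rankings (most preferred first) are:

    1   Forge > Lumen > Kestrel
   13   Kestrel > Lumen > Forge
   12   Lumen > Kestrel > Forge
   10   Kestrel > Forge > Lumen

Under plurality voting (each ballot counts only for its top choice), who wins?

Kestrel

First-place vote totals:
  Forge: 1
  Lumen: 12
  Kestrel: 23
Kestrel has the most first-place votes.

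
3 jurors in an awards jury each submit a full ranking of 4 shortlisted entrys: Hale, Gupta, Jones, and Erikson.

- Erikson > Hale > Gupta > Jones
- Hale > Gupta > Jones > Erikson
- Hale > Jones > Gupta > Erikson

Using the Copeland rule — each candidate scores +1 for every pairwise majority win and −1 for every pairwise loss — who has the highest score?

Pairwise results:
  Hale vs Gupta: Hale wins 3–0.
  Hale vs Jones: Hale wins 3–0.
  Hale vs Erikson: Hale wins 2–1.
  Gupta vs Jones: Gupta wins 2–1.
  Gupta vs Erikson: Gupta wins 2–1.
  Jones vs Erikson: Jones wins 2–1.
Copeland scores (wins − losses):
  Hale: 3 − 0 = 3
  Gupta: 2 − 1 = 1
  Jones: 1 − 2 = -1
  Erikson: 0 − 3 = -3
Hale has the best Copeland score.

Hale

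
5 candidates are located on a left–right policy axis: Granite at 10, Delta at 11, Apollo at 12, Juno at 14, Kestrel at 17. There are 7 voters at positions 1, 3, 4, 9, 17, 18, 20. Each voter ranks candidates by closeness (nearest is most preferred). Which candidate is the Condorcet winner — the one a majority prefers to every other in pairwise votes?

With single-peaked preferences on a line, the Condorcet winner is the candidate closest to the median voter.
The median voter (position 9) is closest to Granite at 10.
Check: Granite vs Delta — voters closer to Granite: 4 of 7.

Granite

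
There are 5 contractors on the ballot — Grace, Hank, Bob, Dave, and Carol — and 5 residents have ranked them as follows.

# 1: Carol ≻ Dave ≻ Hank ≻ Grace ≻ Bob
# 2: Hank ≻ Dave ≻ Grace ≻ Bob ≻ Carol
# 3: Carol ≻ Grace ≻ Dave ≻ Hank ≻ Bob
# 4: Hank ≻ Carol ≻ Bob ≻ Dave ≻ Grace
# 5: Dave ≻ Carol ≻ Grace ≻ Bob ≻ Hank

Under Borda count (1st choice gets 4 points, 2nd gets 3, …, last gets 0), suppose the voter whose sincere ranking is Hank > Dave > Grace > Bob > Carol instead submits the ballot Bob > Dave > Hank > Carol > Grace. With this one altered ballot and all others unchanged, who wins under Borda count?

Carol

Borda totals with the altered ballot: Grace 6, Hank 9, Bob 7, Dave 13, Carol 15.
The winner is unchanged: still Carol.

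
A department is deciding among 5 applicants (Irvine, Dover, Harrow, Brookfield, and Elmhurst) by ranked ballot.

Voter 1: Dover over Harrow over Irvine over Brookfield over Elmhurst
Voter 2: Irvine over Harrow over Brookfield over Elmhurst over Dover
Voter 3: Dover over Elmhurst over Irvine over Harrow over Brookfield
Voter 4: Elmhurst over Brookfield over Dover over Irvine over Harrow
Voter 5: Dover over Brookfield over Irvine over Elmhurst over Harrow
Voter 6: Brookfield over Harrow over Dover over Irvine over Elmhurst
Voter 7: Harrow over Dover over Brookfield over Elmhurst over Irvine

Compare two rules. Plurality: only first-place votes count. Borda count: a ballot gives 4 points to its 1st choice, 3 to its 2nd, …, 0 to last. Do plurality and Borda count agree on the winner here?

Yes

Plurality first-place counts: Irvine 1, Dover 3, Harrow 1, Brookfield 1, Elmhurst 1 → Dover.
Borda totals: Irvine 12, Dover 19, Harrow 14, Brookfield 15, Elmhurst 10 → Dover.
The two rules agree on Dover.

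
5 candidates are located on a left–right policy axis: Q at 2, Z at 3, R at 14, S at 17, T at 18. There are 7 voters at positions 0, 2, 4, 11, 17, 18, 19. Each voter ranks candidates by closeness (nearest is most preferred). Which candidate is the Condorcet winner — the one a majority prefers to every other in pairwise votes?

R

With single-peaked preferences on a line, the Condorcet winner is the candidate closest to the median voter.
The median voter (position 11) is closest to R at 14.
Check: R vs Q — voters closer to R: 4 of 7.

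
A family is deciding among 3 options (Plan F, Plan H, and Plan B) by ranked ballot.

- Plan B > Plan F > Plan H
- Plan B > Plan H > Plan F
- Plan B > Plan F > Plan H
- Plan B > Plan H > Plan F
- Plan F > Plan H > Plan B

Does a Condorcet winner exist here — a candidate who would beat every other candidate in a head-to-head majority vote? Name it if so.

Head-to-head results (5 voters total):
Plan F vs Plan H: Plan F wins 3–2.
Plan F vs Plan B: Plan B wins 4–1.
Plan H vs Plan B: Plan B wins 4–1.
Plan B beats each rival — Plan F (4–1), Plan H (4–1) — so Plan B is the Condorcet winner.

Plan B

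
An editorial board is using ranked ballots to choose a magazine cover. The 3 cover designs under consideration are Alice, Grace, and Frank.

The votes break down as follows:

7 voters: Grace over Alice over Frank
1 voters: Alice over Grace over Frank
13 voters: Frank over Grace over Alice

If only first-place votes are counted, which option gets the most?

Frank

First-place vote totals:
  Alice: 1
  Grace: 7
  Frank: 13
Frank has the most first-place votes.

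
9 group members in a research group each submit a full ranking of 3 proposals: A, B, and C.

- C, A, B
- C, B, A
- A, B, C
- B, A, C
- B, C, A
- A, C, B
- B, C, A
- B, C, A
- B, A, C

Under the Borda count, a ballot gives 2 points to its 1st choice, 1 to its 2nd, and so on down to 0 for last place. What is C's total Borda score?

Borda scores:
  A: 1 + 0 + 2 + 1 + 0 + 2 + 0 + 0 + 1 = 7
  B: 0 + 1 + 1 + 2 + 2 + 0 + 2 + 2 + 2 = 12
  C: 2 + 2 + 0 + 0 + 1 + 1 + 1 + 1 + 0 = 8

8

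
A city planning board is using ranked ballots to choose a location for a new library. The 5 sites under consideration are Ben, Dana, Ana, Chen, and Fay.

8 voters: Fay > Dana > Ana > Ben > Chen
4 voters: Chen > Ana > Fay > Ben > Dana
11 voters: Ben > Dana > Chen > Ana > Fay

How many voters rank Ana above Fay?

15

Ballots ranking Ana above Fay: 4+11 = 15.
Ballots ranking Fay above Ana: 8.
So 15 of 23 voters prefer Ana to Fay.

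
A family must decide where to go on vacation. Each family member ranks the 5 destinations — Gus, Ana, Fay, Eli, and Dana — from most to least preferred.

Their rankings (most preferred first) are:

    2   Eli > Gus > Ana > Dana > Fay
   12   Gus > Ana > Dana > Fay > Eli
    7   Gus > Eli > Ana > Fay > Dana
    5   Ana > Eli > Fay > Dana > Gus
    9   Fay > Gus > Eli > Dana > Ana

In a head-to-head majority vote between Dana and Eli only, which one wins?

Eli

Ballots ranking Dana above Eli: 12.
Ballots ranking Eli above Dana: 2+7+5+9 = 23.
Eli wins the head-to-head, 23–12.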